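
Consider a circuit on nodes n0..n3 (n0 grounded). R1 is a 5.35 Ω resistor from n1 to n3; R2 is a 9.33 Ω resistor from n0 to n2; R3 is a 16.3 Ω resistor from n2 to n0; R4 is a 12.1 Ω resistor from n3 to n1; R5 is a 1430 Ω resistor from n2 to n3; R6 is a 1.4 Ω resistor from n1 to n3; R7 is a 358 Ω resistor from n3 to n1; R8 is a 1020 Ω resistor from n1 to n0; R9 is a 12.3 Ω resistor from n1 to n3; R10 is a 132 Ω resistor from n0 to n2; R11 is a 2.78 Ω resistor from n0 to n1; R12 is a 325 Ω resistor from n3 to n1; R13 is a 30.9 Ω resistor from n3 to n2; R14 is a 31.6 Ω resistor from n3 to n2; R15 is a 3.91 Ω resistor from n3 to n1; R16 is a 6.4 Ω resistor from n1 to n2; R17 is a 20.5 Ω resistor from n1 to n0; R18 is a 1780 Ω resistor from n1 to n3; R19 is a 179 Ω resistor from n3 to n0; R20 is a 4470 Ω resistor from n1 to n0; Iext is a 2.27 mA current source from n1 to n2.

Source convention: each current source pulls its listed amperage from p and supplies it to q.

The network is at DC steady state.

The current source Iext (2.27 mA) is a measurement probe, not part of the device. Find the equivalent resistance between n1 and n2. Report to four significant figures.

R_eq = 2.929 Ω

Apply KCL at each of the 3 non-ground nodes and solve the resulting linear system.
Node n1: branches {R1, R4, R6, R7, R8, R9, R11, R12, R15, R16, R17, R18, R20, Iext} → V_1 = -0.001983
Node n2: branches {R2, R3, R5, R10, R13, R14, R16, Iext} → V_2 = 0.004665
Node n3: branches {R1, R4, R5, R6, R7, R9, R12, R13, R14, R15, R18, R19} → V_3 = -0.001667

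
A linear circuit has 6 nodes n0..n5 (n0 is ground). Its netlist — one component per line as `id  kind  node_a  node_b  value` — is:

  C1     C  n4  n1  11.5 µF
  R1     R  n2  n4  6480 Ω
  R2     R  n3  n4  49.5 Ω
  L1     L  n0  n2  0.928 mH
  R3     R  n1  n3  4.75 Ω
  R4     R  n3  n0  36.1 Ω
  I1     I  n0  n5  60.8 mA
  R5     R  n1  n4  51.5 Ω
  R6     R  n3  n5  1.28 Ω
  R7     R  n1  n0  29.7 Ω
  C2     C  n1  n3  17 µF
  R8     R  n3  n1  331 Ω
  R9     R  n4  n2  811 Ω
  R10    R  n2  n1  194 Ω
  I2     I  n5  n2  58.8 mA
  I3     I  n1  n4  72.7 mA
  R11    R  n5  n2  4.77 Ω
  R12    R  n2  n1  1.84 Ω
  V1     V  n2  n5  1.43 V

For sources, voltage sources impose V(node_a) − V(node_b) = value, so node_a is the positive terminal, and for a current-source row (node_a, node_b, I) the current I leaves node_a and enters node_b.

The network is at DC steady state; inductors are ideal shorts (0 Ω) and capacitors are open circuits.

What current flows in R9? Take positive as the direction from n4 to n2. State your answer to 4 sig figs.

0.001293 A

MNA unknowns: 5 node voltages V₁..V_5 plus 2 source currents (L1, V1)
C1: Y=0.000 on G[4,1]
R1: Y=0.0001543 on G[2,4]
R2: Y=0.02020 on G[3,4]
L1: row V0−V2=0, i_L1 at 0,2
R3: Y=0.2105 on G[1,3]
R4: Y=0.02770 on G[3,0]
I1: z[0]−=0.0608, z[5]+=0.0608
R5: Y=0.01942 on G[1,4]
R6: Y=0.7812 on G[3,5]
R7: Y=0.03367 on G[1,0]
C2: Y=0.000 on G[1,3]
R8: Y=0.003021 on G[3,1]
R9: Y=0.001233 on G[4,2]
R10: Y=0.005155 on G[2,1]
I2: z[5]−=0.0588, z[2]+=0.0588
I3: z[1]−=0.0727, z[4]+=0.0727
R11: Y=0.2096 on G[5,2]
R12: Y=0.5435 on G[2,1]
V1: row V2−V5=1.43, i_V1 at 2,5
solve → V1=-0.3588, V2=0.000, V3=-1.125, V4=1.049, V5=-1.430
aux → i_L1=-0.1040, i_V1=-0.5404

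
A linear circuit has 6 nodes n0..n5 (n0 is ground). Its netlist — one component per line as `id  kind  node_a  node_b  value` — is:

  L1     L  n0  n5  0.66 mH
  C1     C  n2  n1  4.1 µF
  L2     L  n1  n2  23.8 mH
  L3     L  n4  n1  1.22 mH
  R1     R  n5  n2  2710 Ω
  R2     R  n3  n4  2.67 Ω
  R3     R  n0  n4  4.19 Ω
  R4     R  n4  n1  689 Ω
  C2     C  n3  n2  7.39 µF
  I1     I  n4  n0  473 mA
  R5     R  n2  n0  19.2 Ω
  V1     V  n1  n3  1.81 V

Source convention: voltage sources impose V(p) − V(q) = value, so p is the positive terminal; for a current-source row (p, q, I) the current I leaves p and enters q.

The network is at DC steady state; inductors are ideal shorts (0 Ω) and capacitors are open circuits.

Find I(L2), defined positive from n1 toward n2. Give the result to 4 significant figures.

-0.08522 A

Element admittances at DC:
  L1: short n0↔n5 (DC inductor)
  Y(C1) = 0.000 S between n2,n1
  L2: short n1↔n2 (DC inductor)
  L3: short n4↔n1 (DC inductor)
  Y(R1) = 0.0003690 S between n5,n2
  Y(R2) = 0.3745 S between n3,n4
  Y(R3) = 0.2387 S between n0,n4
  Y(R4) = 0.001451 S between n4,n1
  Y(C2) = 0.000 S between n3,n2
  I1: injects 0.473 A into n0 (from n4)
  Y(R5) = 0.05208 S between n2,n0
  V1: constraint V(n1)−V(n3) = 1.81
Assemble and solve the 9×9 MNA system:
  V(n1)=-1.625  V(n2)=-1.625  V(n3)=-3.435  V(n4)=-1.625  V(n5)=0.000
  i(L1)=0.0005996  i(L2)=-0.08522  i(L3)=-0.7631  i(V1)=-0.6779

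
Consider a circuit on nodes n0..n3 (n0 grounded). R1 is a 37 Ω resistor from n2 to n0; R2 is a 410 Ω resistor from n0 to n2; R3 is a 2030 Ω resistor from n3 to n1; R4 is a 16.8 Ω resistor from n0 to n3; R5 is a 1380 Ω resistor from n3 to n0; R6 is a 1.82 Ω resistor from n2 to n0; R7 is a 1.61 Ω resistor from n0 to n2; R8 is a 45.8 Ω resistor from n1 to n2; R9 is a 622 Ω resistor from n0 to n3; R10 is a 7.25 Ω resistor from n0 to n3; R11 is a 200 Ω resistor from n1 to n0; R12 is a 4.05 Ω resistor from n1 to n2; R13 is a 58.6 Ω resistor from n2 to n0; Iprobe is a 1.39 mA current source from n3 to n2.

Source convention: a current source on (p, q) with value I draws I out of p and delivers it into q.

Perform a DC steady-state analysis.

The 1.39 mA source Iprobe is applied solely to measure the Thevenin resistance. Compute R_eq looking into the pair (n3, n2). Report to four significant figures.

R_eq = 5.807 Ω

Apply KCL at each of the 3 non-ground nodes and solve the resulting linear system.
Node n1: branches {R3, R8, R11, R12} → V_1 = 0.001099
Node n2: branches {R1, R2, R6, R7, R8, R12, R13, Iprobe} → V_2 = 0.001134
Node n3: branches {R3, R4, R5, R9, R10, Iprobe} → V_3 = -0.006938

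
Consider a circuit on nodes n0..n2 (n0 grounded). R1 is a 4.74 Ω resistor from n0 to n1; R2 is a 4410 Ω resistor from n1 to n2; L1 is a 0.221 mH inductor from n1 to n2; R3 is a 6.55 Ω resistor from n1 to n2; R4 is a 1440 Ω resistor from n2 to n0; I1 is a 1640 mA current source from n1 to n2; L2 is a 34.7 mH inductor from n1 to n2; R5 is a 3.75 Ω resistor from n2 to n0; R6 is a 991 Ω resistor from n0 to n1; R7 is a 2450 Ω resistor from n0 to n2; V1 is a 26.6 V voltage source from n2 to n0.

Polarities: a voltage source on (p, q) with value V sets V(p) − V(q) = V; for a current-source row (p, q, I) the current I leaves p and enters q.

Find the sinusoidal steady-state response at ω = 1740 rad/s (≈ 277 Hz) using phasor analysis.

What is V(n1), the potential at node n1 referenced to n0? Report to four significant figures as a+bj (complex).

MNA unknowns: 2 node voltages V₁..V_2 plus 1 source current (V1)
R1: Y=0.2110+0.000j on G[0,1]
R2: Y=0.0002268+0.000j on G[1,2]
L1: Y=0.000-2.601j on G[1,2]
R3: Y=0.1527+0.000j on G[1,2]
R4: Y=0.0006944+0.000j on G[2,0]
I1: z[1]−=1.64, z[2]+=1.64
L2: Y=0.000-0.01656j on G[1,2]
R5: Y=0.2667+0.000j on G[2,0]
R6: Y=0.001009+0.000j on G[0,1]
R7: Y=0.0004082+0.000j on G[0,2]
V1: row V2−V0=26.6, i_V1 at 2,0
solve → V1=26.22-2.728j, V2=26.60+0.000j
aux → i_V1=-12.68+0.5783j

26.22-2.728j V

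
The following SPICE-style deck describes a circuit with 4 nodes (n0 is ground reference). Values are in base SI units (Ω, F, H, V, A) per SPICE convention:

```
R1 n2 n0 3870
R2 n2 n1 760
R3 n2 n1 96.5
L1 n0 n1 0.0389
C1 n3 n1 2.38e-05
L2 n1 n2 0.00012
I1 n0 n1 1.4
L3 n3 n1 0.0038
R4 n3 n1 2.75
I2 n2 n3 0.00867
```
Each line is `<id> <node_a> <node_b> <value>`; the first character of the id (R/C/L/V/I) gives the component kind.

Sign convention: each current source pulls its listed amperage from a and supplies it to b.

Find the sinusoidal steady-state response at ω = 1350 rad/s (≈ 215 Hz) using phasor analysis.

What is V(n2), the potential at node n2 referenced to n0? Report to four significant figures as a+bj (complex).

1.001+73.51j V

Element admittances at ω=1350 rad/s:
  Y(R1) = 0.0002584+0.000j S between n2,n0
  Y(R2) = 0.001316+0.000j S between n2,n1
  Y(R3) = 0.01036+0.000j S between n2,n1
  Y(L1) = 0.000-0.01904j S between n0,n1
  Y(C1) = 0.000+0.03213j S between n3,n1
  Y(L2) = 0.000-6.173j S between n1,n2
  I1: injects 1.4 A into n1 (from n0)
  Y(L3) = 0.000-0.1949j S between n3,n1
  Y(R4) = 0.3636+0.000j S between n3,n1
  I2: injects 0.00867 A into n3 (from n2)
Assemble and solve the 3×3 MNA system:
  V(n1)=0.9975+73.51j  V(n2)=1.001+73.51j  V(n3)=1.017+73.52j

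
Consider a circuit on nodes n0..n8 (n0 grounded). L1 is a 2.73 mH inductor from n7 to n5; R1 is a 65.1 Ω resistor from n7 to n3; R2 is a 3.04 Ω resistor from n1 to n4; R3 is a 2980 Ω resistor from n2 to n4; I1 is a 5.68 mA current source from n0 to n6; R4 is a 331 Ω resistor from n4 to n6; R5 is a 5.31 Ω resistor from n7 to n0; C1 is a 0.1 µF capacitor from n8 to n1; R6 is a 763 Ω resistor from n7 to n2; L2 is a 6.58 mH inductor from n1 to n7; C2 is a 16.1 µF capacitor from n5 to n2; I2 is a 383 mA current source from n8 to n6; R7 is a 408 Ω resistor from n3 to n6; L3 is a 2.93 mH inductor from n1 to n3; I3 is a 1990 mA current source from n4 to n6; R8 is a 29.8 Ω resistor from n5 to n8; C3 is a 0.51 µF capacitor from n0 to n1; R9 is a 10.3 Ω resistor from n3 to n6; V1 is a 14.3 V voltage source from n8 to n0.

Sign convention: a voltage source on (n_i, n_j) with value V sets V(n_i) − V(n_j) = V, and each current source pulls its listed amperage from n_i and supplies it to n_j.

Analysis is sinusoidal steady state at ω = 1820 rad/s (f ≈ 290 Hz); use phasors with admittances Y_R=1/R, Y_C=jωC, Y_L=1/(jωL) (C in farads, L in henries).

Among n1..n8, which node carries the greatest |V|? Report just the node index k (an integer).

Element admittances at ω=1820 rad/s:
  Y(L1) = 0.000-0.2013j S between n7,n5
  Y(R1) = 0.01536+0.000j S between n7,n3
  Y(R2) = 0.3289+0.000j S between n1,n4
  Y(R3) = 0.0003356+0.000j S between n2,n4
  I1: injects 0.00568 A into n6 (from n0)
  Y(R4) = 0.003021+0.000j S between n4,n6
  Y(R5) = 0.1883+0.000j S between n7,n0
  Y(C1) = 0.000+0.0001820j S between n8,n1
  Y(R6) = 0.001311+0.000j S between n7,n2
  Y(L2) = 0.000-0.08350j S between n1,n7
  Y(C2) = 0.000+0.02930j S between n5,n2
  I2: injects 0.383 A into n6 (from n8)
  Y(R7) = 0.002451+0.000j S between n3,n6
  Y(L3) = 0.000-0.1875j S between n1,n3
  I3: injects 1.99 A into n6 (from n4)
  Y(R8) = 0.03356+0.000j S between n5,n8
  Y(C3) = 0.000+0.0009282j S between n0,n1
  Y(R9) = 0.09709+0.000j S between n3,n6
  V1: constraint V(n8)−V(n0) = 14.3
Assemble and solve the 9×9 MNA system:
  V(n1)=6.859+3.621j  V(n2)=4.087+1.453j  V(n3)=8.331+15.46j  V(n4)=1.090+3.723j  V(n5)=4.138+1.410j  V(n6)=31.31+15.11j  V(n7)=3.896-0.2779j  V(n8)=14.30+0.000j
  i(V1)=-0.7246+0.04597j

6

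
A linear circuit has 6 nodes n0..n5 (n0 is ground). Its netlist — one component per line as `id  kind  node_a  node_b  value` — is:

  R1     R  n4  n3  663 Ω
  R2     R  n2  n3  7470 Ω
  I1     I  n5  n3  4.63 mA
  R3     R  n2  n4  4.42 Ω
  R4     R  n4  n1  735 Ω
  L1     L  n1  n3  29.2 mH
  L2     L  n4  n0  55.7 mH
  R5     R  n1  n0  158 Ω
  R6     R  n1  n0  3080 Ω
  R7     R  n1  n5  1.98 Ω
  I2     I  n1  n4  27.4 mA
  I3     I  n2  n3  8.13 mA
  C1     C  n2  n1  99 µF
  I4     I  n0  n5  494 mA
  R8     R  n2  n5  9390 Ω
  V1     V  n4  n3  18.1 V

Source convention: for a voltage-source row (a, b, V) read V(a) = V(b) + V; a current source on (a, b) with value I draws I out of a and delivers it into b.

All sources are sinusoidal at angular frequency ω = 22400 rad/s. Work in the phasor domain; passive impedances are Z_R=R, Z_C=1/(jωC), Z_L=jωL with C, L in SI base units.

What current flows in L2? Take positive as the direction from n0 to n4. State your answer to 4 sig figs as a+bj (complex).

Element admittances at ω=22400 rad/s:
  Y(R1) = 0.001508+0.000j S between n4,n3
  Y(R2) = 0.0001339+0.000j S between n2,n3
  I1: injects 0.00463 A into n3 (from n5)
  Y(R3) = 0.2262+0.000j S between n2,n4
  Y(R4) = 0.001361+0.000j S between n4,n1
  Y(L1) = 0.000-0.001529j S between n1,n3
  Y(L2) = 0.000-0.0008015j S between n4,n0
  Y(R5) = 0.006329+0.000j S between n1,n0
  Y(R6) = 0.0003247+0.000j S between n1,n0
  Y(R7) = 0.5051+0.000j S between n1,n5
  I2: injects 0.0274 A into n4 (from n1)
  I3: injects 0.00813 A into n3 (from n2)
  Y(C1) = 0.000+2.218j S between n2,n1
  I4: injects 0.494 A into n5 (from n0)
  Y(R8) = 0.0001065+0.000j S between n2,n5
  V1: constraint V(n4)−V(n3) = 18.1
Assemble and solve the 6×6 MNA system:
  V(n1)=73.16+8.833j  V(n2)=73.18+8.822j  V(n3)=55.23+8.960j  V(n4)=73.33+8.960j  V(n5)=74.13+8.833j
  i(V1)=-0.04227+0.02743j

-0.007181+0.05878j A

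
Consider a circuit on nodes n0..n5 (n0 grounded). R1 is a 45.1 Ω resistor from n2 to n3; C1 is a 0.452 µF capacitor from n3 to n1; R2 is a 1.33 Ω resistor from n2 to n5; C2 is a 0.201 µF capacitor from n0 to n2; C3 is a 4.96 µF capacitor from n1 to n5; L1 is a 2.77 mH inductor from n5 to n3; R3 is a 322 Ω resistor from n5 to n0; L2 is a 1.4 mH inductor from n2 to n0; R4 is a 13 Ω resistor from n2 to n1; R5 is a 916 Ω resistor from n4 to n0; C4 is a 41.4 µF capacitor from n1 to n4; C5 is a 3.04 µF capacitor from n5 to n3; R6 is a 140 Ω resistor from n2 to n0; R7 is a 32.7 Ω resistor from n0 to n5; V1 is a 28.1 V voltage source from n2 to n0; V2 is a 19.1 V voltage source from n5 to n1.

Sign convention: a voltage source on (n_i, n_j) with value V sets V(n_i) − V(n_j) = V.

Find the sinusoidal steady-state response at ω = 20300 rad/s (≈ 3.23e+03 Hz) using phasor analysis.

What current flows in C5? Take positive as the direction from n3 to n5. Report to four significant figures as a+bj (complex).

0.05832-0.1799j A

Element admittances at ω=20300 rad/s:
  Y(R1) = 0.02217+0.000j S between n2,n3
  Y(C1) = 0.000+0.009176j S between n3,n1
  Y(R2) = 0.7519+0.000j S between n2,n5
  Y(C2) = 0.000+0.004080j S between n0,n2
  Y(C3) = 0.000+0.1007j S between n1,n5
  Y(L1) = 0.000-0.01778j S between n5,n3
  Y(R3) = 0.003106+0.000j S between n5,n0
  Y(L2) = 0.000-0.03519j S between n2,n0
  Y(R4) = 0.07692+0.000j S between n2,n1
  Y(R5) = 0.001092+0.000j S between n4,n0
  Y(C4) = 0.000+0.8404j S between n1,n4
  Y(C5) = 0.000+0.06171j S between n5,n3
  Y(R6) = 0.007143+0.000j S between n2,n0
  Y(R7) = 0.03058+0.000j S between n0,n5
  V1: constraint V(n2)−V(n0) = 28.1
  V2: constraint V(n5)−V(n1) = 19.1
Assemble and solve the 7×7 MNA system:
  V(n1)=9.652+0.02364j  V(n2)=28.10+0.000j  V(n3)=25.84-0.9215j  V(n4)=9.652+0.03618j  V(n5)=28.75+0.02364j
  i(V1)=-1.180+0.8732j  i(V2)=-1.417-2.070j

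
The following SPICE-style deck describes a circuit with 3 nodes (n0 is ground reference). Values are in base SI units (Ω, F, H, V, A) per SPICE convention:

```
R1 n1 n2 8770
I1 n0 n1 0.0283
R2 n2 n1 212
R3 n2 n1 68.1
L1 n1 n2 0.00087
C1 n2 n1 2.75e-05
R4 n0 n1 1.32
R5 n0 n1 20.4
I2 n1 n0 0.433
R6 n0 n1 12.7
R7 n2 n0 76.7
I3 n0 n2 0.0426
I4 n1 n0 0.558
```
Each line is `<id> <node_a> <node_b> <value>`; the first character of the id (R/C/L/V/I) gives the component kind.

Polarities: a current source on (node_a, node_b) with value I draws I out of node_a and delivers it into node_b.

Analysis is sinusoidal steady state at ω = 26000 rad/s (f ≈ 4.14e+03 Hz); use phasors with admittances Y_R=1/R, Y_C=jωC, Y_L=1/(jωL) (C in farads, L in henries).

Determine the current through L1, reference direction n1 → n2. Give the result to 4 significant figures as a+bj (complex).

0.003679+0.0001775j A

Element admittances at ω=26000 rad/s:
  Y(R1) = 0.0001140+0.000j S between n1,n2
  I1: injects 0.0283 A into n1 (from n0)
  Y(R2) = 0.004717+0.000j S between n2,n1
  Y(R3) = 0.01468+0.000j S between n2,n1
  Y(L1) = 0.000-0.04421j S between n1,n2
  Y(C1) = 0.000+0.7150j S between n2,n1
  Y(R4) = 0.7576+0.000j S between n0,n1
  Y(R5) = 0.04902+0.000j S between n0,n1
  I2: injects 0.433 A into n0 (from n1)
  Y(R6) = 0.07874+0.000j S between n0,n1
  Y(R7) = 0.01304+0.000j S between n2,n0
  I3: injects 0.0426 A into n2 (from n0)
  I4: injects 0.558 A into n0 (from n1)
Assemble and solve the 2×2 MNA system:
  V(n1)=-1.024+0.001208j  V(n2)=-1.020-0.08201j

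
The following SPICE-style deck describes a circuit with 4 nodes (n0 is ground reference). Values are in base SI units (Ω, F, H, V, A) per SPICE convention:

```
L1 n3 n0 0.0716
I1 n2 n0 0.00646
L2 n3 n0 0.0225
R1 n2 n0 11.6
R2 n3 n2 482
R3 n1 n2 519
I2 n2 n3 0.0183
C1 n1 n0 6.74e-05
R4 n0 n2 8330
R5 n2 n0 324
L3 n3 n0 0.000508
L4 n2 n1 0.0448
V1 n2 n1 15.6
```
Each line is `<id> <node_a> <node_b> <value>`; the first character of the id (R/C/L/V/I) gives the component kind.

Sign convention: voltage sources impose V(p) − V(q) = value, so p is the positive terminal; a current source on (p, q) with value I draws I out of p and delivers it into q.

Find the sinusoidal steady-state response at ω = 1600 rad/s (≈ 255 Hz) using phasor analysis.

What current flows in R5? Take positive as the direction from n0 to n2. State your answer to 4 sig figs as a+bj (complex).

Apply KCL at each of the 3 non-ground nodes and solve the resulting linear system.
Node n1: branches {R3, C1, L4, V1} → V_1 = -6.642+7.830j
Node n2: branches {I1, R1, R2, R3, I2, R4, R5, L4, V1} → V_2 = 8.958+7.830j
Node n3: branches {L1, L2, R2, I2, L3} → V_3 = -0.01277+0.02914j
Source currents: i(V1)=-0.8744-0.4986j

-0.02765-0.02417j A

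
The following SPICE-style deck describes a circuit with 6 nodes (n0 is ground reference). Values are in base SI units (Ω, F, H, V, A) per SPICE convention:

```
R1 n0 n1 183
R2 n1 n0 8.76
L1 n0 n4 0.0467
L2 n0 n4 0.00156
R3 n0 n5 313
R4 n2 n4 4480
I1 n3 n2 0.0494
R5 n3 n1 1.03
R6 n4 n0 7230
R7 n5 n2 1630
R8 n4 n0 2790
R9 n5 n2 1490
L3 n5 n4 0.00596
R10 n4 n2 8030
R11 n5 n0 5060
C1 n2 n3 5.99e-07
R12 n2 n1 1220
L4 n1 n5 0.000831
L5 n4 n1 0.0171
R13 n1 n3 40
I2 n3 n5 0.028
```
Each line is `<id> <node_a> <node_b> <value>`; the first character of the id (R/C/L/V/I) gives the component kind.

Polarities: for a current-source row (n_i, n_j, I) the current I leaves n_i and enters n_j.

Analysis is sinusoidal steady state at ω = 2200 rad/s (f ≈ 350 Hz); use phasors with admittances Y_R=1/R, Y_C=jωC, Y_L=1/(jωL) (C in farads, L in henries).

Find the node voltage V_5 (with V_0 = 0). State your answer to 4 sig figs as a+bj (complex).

Element admittances at ω=2200 rad/s:
  Y(R1) = 0.005464+0.000j S between n0,n1
  Y(R2) = 0.1142+0.000j S between n1,n0
  Y(L1) = 0.000-0.009733j S between n0,n4
  Y(L2) = 0.000-0.2914j S between n0,n4
  Y(R3) = 0.003195+0.000j S between n0,n5
  Y(R4) = 0.0002232+0.000j S between n2,n4
  I1: injects 0.0494 A into n2 (from n3)
  Y(R5) = 0.9709+0.000j S between n3,n1
  Y(R6) = 0.0001383+0.000j S between n4,n0
  Y(R7) = 0.0006135+0.000j S between n5,n2
  Y(R8) = 0.0003584+0.000j S between n4,n0
  Y(R9) = 0.0006711+0.000j S between n5,n2
  Y(L3) = 0.000-0.07627j S between n5,n4
  Y(R10) = 0.0001245+0.000j S between n4,n2
  Y(R11) = 0.0001976+0.000j S between n5,n0
  Y(C1) = 0.000+0.001318j S between n2,n3
  Y(R12) = 0.0008197+0.000j S between n2,n1
  Y(L4) = 0.000-0.5470j S between n1,n5
  Y(L5) = 0.000-0.02658j S between n4,n1
  Y(R13) = 0.02500+0.000j S between n1,n3
  I2: injects 0.028 A into n5 (from n3)
Assemble and solve the 5×5 MNA system:
  V(n1)=-0.06361-0.01255j  V(n2)=15.58-8.408j  V(n3)=-0.1302+0.008242j  V(n4)=-0.004160+0.02571j  V(n5)=-0.03848+0.06946j

-0.03848+0.06946j V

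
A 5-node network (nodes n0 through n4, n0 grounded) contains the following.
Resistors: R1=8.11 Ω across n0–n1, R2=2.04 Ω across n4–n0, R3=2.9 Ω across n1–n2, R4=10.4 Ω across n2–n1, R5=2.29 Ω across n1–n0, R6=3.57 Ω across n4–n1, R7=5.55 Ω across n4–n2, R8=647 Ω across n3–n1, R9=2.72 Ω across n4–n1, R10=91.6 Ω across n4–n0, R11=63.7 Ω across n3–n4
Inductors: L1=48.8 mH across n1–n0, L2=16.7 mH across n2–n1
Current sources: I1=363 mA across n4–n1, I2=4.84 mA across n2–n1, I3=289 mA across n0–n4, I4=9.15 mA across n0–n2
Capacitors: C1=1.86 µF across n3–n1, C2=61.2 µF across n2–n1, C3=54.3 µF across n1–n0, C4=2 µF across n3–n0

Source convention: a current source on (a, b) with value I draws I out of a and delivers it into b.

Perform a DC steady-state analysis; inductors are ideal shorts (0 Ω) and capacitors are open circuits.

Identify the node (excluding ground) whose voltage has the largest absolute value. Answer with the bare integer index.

Element admittances at DC:
  Y(R1) = 0.1233 S between n0,n1
  L1: short n1↔n0 (DC inductor)
  Y(R2) = 0.4902 S between n4,n0
  L2: short n2↔n1 (DC inductor)
  I1: injects 0.363 A into n1 (from n4)
  Y(R3) = 0.3448 S between n1,n2
  Y(R4) = 0.09615 S between n2,n1
  Y(C1) = 0.000 S between n3,n1
  Y(C2) = 0.000 S between n2,n1
  Y(C3) = 0.000 S between n1,n0
  Y(R5) = 0.4367 S between n1,n0
  I2: injects 0.00484 A into n1 (from n2)
  Y(R6) = 0.2801 S between n4,n1
  Y(R7) = 0.1802 S between n4,n2
  Y(R8) = 0.001546 S between n3,n1
  Y(R9) = 0.3676 S between n4,n1
  Y(C4) = 0.000 S between n3,n0
  Y(R10) = 0.01092 S between n4,n0
  I3: injects 0.289 A into n4 (from n0)
  Y(R11) = 0.01570 S between n3,n4
  I4: injects 0.00915 A into n2 (from n0)
Assemble and solve the 6×6 MNA system:
  V(n1)=0.000  V(n2)=0.000  V(n3)=-0.05063  V(n4)=-0.05562
  i(L1)=0.3260  i(L2)=-0.005712

4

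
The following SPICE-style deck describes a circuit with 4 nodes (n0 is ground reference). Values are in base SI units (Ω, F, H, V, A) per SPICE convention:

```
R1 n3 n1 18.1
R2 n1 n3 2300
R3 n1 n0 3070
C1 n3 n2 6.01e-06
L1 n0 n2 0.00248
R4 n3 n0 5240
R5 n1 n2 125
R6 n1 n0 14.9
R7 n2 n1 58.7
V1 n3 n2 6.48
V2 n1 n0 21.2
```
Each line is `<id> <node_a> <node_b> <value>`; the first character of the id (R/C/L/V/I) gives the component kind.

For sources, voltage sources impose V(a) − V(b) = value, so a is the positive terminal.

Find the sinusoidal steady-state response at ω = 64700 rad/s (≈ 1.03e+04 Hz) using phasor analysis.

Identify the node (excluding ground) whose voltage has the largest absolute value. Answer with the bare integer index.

Element admittances at ω=64700 rad/s:
  Y(R1) = 0.05525+0.000j S between n3,n1
  Y(R2) = 0.0004348+0.000j S between n1,n3
  Y(R3) = 0.0003257+0.000j S between n1,n0
  Y(C1) = 0.000+0.3888j S between n3,n2
  Y(L1) = 0.000-0.006232j S between n0,n2
  Y(R4) = 0.0001908+0.000j S between n3,n0
  Y(R5) = 0.008000+0.000j S between n1,n2
  Y(R6) = 0.06711+0.000j S between n1,n0
  Y(R7) = 0.01704+0.000j S between n2,n1
  V1: constraint V(n3)−V(n2) = 6.48
  V2: constraint V(n1)−V(n0) = 21.2
Assemble and solve the 5×5 MNA system:
  V(n1)=21.20+0.000j  V(n2)=16.58+1.277j  V(n3)=23.06+1.277j
  i(V1)=-0.1078-2.591j  i(V2)=-1.442+0.1031j

3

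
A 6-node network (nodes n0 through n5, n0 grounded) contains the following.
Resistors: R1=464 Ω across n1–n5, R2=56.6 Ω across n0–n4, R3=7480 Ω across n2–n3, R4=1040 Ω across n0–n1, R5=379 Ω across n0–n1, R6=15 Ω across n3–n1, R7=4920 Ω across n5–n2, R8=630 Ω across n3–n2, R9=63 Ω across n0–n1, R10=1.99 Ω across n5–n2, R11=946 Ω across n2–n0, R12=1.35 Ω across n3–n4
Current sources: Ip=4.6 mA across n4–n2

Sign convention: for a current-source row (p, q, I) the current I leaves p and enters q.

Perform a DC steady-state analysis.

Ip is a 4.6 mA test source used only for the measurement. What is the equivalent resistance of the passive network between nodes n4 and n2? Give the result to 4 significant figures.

R_eq = 209.1 Ω

Apply KCL at each of the 5 non-ground nodes and solve the resulting linear system.
Node n1: branches {R1, R4, R5, R6, R9} → V_1 = -0.008329
Node n2: branches {R3, R7, R8, R10, R11, Ip} → V_2 = 0.9164
Node n3: branches {R3, R6, R8, R12} → V_3 = -0.04053
Node n4: branches {R2, R12, Ip} → V_4 = -0.04565
Node n5: branches {R1, R7, R10} → V_5 = 0.9124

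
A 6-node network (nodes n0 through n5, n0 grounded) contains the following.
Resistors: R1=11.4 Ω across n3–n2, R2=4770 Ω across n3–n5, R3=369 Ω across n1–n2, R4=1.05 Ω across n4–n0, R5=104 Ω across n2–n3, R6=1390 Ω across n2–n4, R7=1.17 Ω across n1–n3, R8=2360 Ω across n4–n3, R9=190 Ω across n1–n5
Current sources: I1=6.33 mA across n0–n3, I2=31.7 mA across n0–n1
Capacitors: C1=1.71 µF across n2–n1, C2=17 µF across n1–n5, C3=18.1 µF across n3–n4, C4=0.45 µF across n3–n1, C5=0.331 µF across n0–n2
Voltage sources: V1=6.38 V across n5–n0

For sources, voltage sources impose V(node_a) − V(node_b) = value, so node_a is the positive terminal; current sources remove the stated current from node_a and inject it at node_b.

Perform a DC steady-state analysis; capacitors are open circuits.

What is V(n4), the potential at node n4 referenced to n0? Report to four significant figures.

Element admittances at DC:
  Y(R1) = 0.08772 S between n3,n2
  Y(R2) = 0.0002096 S between n3,n5
  Y(R3) = 0.002710 S between n1,n2
  I1: injects 0.00633 A into n3 (from n0)
  Y(R4) = 0.9524 S between n4,n0
  Y(C1) = 0.000 S between n2,n1
  Y(C2) = 0.000 S between n1,n5
  Y(R5) = 0.009615 S between n2,n3
  Y(R6) = 0.0007194 S between n2,n4
  Y(R7) = 0.8547 S between n1,n3
  Y(R8) = 0.0004237 S between n4,n3
  Y(C3) = 0.000 S between n3,n4
  Y(R9) = 0.005263 S between n1,n5
  I2: injects 0.0317 A into n1 (from n0)
  Y(C4) = 0.000 S between n3,n1
  Y(C5) = 0.000 S between n0,n2
  V1: constraint V(n5)−V(n0) = 6.38
Assemble and solve the 6×6 MNA system:
  V(n1)=11.04  V(n2)=10.95  V(n3)=11.03  V(n4)=0.01316  V(n5)=6.380
  i(V1)=0.02549

0.01316 V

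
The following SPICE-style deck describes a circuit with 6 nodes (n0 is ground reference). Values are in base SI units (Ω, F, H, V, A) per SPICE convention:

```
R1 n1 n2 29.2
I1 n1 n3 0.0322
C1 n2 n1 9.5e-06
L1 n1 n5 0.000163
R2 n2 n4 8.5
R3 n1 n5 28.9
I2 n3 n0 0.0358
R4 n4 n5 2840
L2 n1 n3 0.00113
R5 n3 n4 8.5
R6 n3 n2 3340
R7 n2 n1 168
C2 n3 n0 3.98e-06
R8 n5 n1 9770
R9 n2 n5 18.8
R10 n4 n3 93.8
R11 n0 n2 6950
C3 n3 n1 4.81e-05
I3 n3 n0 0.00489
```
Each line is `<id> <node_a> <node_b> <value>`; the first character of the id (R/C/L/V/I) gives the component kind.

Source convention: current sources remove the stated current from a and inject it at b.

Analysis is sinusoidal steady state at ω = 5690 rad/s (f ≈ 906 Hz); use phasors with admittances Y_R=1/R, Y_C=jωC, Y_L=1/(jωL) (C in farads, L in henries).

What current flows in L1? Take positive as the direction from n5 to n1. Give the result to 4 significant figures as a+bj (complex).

-0.0004621-0.005011j A

MNA unknowns: 5 node voltages V₁..V_5
R1: Y=0.03425+0.000j on G[1,2]
I1: z[1]−=0.0322, z[3]+=0.0322
C1: Y=0.000+0.05406j on G[2,1]
L1: Y=0.000-1.078j on G[1,5]
R2: Y=0.1176+0.000j on G[2,4]
R3: Y=0.03460+0.000j on G[1,5]
I2: z[3]−=0.0358, z[0]+=0.0358
R4: Y=0.0003521+0.000j on G[4,5]
L2: Y=0.000-0.1555j on G[1,3]
R5: Y=0.1176+0.000j on G[3,4]
R6: Y=0.0002994+0.000j on G[3,2]
R7: Y=0.005952+0.000j on G[2,1]
C2: Y=0.000+0.02265j on G[3,0]
R8: Y=0.0001024+0.000j on G[5,1]
R9: Y=0.05319+0.000j on G[2,5]
R10: Y=0.01066+0.000j on G[4,3]
R11: Y=0.0001439+0.000j on G[0,2]
C3: Y=0.000+0.2737j on G[3,1]
I3: z[3]−=0.00489, z[0]+=0.00489
solve → V1=-0.08731+2.029j, V2=-0.08854+1.935j, V3=-0.01229+1.796j, V4=-0.04881+1.863j, V5=-0.08267+2.028j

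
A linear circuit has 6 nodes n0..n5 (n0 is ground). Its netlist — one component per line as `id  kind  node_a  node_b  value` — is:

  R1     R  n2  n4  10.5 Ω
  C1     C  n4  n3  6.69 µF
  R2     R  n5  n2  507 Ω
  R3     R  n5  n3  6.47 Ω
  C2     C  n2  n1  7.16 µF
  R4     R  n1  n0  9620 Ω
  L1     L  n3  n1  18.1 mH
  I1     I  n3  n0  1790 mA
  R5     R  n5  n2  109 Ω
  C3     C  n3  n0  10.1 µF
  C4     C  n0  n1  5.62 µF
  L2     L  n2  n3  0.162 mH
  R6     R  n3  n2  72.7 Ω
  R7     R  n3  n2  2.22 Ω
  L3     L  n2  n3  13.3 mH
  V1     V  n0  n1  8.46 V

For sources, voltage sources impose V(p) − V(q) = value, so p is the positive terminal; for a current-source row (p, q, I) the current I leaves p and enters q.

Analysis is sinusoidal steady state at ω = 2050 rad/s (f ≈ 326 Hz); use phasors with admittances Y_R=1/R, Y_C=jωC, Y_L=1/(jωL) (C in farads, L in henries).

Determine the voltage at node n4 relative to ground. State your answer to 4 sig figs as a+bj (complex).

Apply KCL at each of the 5 non-ground nodes and solve the resulting linear system.
Node n1: branches {C2, R4, L1, C4, V1} → V_1 = -8.460+0.000j
Node n2: branches {R1, R2, C2, R5, L2, R6, R7, L3} → V_2 = 12.12+211.5j
Node n3: branches {C1, R3, L1, I1, C3, L2, R6, R7, L3} → V_3 = 11.87+210.6j
Node n4: branches {R1, C1} → V_4 = 12.26+211.5j
Node n5: branches {R2, R3, R5} → V_5 = 11.89+210.6j
Source currents: i(V1)=-2.571+0.1483j

12.26+211.5j V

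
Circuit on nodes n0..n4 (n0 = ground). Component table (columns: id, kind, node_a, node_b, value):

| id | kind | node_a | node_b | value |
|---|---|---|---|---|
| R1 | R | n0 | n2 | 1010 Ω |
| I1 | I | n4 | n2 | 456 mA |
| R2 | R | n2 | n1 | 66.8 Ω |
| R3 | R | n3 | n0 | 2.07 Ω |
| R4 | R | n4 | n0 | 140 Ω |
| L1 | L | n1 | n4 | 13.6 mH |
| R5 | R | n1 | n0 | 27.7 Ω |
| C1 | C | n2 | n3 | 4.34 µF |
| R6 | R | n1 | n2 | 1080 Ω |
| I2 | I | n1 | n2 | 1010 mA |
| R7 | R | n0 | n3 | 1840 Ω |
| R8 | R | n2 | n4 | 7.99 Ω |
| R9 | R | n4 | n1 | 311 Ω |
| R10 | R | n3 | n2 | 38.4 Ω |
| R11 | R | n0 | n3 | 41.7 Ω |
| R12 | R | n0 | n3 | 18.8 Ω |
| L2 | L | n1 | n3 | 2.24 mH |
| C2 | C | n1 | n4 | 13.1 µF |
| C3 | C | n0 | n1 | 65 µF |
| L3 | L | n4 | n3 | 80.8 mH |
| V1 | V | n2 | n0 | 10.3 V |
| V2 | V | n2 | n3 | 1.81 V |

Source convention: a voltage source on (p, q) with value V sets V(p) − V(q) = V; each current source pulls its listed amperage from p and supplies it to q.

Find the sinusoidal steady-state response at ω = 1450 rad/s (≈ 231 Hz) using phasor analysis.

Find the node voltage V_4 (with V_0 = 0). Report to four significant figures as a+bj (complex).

5.443-1.412j V

MNA unknowns: 4 node voltages V₁..V_4 plus 2 source currents (V1, V2)
R1: Y=0.0009901+0.000j on G[0,2]
I1: z[4]−=0.456, z[2]+=0.456
R2: Y=0.01497+0.000j on G[2,1]
R3: Y=0.4831+0.000j on G[3,0]
R4: Y=0.007143+0.000j on G[4,0]
L1: Y=0.000-0.05071j on G[1,4]
R5: Y=0.03610+0.000j on G[1,0]
C1: Y=0.000+0.006293j on G[2,3]
R6: Y=0.0009259+0.000j on G[1,2]
I2: z[1]−=1.01, z[2]+=1.01
R7: Y=0.0005435+0.000j on G[0,3]
R8: Y=0.1252+0.000j on G[2,4]
R9: Y=0.003215+0.000j on G[4,1]
R10: Y=0.02604+0.000j on G[3,2]
R11: Y=0.02398+0.000j on G[0,3]
R12: Y=0.05319+0.000j on G[0,3]
L2: Y=0.000-0.3079j on G[1,3]
C2: Y=0.000+0.01900j on G[1,4]
C3: Y=0.000+0.09425j on G[0,1]
L3: Y=0.000-0.008535j on G[4,3]
V1: row V2−V0=10.3, i_V1 at 2,0
V2: row V2−V3=1.81, i_V2 at 2,3
solve → V1=10.07-5.826j, V2=10.30+0.000j, V3=8.490+0.000j, V4=5.443-1.412j
aux → i_V1=-5.723-0.7282j, i_V2=6.520+0.4475j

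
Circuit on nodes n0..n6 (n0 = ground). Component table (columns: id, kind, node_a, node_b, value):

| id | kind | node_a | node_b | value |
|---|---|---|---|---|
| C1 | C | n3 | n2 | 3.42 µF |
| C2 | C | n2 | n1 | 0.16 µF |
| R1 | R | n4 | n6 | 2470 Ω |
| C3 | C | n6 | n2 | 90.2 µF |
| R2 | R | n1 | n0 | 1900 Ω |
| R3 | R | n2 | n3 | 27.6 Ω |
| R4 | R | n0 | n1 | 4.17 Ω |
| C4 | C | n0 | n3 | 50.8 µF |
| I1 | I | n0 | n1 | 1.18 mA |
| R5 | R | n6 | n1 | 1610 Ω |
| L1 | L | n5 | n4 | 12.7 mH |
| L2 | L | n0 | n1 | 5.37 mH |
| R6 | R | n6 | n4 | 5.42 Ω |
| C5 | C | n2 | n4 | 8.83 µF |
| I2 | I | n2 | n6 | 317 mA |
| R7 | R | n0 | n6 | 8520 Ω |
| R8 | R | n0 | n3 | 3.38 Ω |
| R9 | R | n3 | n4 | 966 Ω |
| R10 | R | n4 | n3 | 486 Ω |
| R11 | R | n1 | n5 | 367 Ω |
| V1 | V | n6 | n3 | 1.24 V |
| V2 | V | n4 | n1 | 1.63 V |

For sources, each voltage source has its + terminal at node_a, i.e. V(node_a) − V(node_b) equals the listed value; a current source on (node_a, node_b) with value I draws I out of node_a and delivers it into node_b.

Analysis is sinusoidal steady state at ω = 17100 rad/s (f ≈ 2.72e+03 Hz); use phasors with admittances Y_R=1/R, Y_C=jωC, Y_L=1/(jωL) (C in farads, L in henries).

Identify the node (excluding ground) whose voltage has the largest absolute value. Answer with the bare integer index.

MNA unknowns: 6 node voltages V₁..V_6 plus 2 source currents (V1, V2)
C1: Y=0.000+0.05848j on G[3,2]
C2: Y=0.000+0.002736j on G[2,1]
R1: Y=0.0004049+0.000j on G[4,6]
C3: Y=0.000+1.542j on G[6,2]
R2: Y=0.0005263+0.000j on G[1,0]
R3: Y=0.03623+0.000j on G[2,3]
R4: Y=0.2398+0.000j on G[0,1]
C4: Y=0.000+0.8687j on G[0,3]
I1: z[0]−=0.00118, z[1]+=0.00118
R5: Y=0.0006211+0.000j on G[6,1]
L1: Y=0.000-0.004605j on G[5,4]
L2: Y=0.000-0.01089j on G[0,1]
R6: Y=0.1845+0.000j on G[6,4]
C5: Y=0.000+0.1510j on G[2,4]
I2: z[2]−=0.317, z[6]+=0.317
R7: Y=0.0001174+0.000j on G[0,6]
R8: Y=0.2959+0.000j on G[0,3]
R9: Y=0.001035+0.000j on G[3,4]
R10: Y=0.002058+0.000j on G[4,3]
R11: Y=0.002725+0.000j on G[1,5]
V1: row V6−V3=1.24, i_V1 at 6,3
V2: row V4−V1=1.63, i_V2 at 4,1
solve → V1=-0.2374-0.07510j, V2=1.239+0.1484j, V3=0.03665-0.05533j, V4=1.393-0.07510j, V5=0.9699-0.7895j, V6=1.277-0.05533j
aux → i_V1=0.02307-0.06215j, i_V2=-0.06267-0.01757j

4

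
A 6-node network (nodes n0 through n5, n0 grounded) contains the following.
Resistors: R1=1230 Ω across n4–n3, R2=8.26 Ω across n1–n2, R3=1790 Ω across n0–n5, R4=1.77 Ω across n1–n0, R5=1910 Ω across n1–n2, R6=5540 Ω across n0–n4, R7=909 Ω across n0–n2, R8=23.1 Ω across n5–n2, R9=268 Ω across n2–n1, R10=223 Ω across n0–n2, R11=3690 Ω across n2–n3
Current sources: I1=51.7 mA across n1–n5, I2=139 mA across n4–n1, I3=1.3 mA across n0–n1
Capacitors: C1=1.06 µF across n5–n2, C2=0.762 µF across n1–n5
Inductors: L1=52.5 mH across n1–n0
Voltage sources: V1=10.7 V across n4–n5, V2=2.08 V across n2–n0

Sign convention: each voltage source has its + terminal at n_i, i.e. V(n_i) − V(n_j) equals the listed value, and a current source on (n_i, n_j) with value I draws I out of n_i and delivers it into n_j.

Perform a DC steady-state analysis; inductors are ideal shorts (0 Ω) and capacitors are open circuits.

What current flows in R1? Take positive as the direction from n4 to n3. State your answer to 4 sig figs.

MNA unknowns: 5 node voltages V₁..V_5 plus 3 source currents (L1, V1, V2)
R1: Y=0.0008130 on G[4,3]
R2: Y=0.1211 on G[1,2]
R3: Y=0.0005587 on G[0,5]
I1: z[1]−=0.0517, z[5]+=0.0517
C1: Y=0.000 on G[5,2]
R4: Y=0.5650 on G[1,0]
C2: Y=0.000 on G[1,5]
R5: Y=0.0005236 on G[1,2]
I2: z[4]−=0.139, z[1]+=0.139
R6: Y=0.0001805 on G[0,4]
L1: row V1−V0=0, i_L1 at 1,0
R7: Y=0.001100 on G[0,2]
I3: z[0]−=0.0013, z[1]+=0.0013
R8: Y=0.04329 on G[5,2]
R9: Y=0.003731 on G[2,1]
R10: Y=0.004484 on G[0,2]
R11: Y=0.0002710 on G[2,3]
V1: row V4−V5=10.7, i_V1 at 4,5
V2: row V2−V0=2.08, i_V2 at 2,0
solve → V1=0.000, V2=2.080, V3=8.529, V4=10.68, V5=-0.02125
aux → i_L1=0.3493, i_V1=-0.1427, i_V2=-0.3615

0.001748 A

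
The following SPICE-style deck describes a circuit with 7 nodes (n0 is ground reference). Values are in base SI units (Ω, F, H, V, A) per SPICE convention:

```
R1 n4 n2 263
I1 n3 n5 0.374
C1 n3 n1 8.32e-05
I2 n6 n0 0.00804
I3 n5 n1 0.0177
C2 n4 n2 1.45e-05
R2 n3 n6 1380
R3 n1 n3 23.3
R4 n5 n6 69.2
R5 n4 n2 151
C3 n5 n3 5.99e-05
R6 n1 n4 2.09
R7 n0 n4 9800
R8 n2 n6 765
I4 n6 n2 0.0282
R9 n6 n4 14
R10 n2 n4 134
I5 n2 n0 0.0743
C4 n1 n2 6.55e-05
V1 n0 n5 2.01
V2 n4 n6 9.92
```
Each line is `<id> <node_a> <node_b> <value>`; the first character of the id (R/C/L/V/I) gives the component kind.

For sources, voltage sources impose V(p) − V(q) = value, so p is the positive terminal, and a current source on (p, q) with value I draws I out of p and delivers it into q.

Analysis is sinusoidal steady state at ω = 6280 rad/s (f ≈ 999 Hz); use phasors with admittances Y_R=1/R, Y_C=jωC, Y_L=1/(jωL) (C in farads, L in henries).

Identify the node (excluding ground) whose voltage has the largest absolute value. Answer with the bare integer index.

MNA unknowns: 6 node voltages V₁..V_6 plus 2 source currents (V1, V2)
R1: Y=0.003802+0.000j on G[4,2]
I1: z[3]−=0.374, z[5]+=0.374
C1: Y=0.000+0.5225j on G[3,1]
I2: z[6]−=0.00804, z[0]+=0.00804
I3: z[5]−=0.0177, z[1]+=0.0177
C2: Y=0.000+0.09106j on G[4,2]
R2: Y=0.0007246+0.000j on G[3,6]
R3: Y=0.04292+0.000j on G[1,3]
R4: Y=0.01445+0.000j on G[5,6]
R5: Y=0.006623+0.000j on G[4,2]
C3: Y=0.000+0.3762j on G[5,3]
R6: Y=0.4785+0.000j on G[1,4]
R7: Y=0.0001020+0.000j on G[0,4]
R8: Y=0.001307+0.000j on G[2,6]
I4: z[6]−=0.0282, z[2]+=0.0282
R9: Y=0.07143+0.000j on G[6,4]
R10: Y=0.007463+0.000j on G[2,4]
I5: z[2]−=0.0743, z[0]+=0.0743
C4: Y=0.000+0.4113j on G[1,2]
V1: row V0−V5=2.01, i_V1 at 0,5
V2: row V4−V6=9.92, i_V2 at 4,6
solve → V1=-2.036+0.6329j, V2=-2.001+0.7346j, V3=-2.033+0.7921j, V4=-1.812+0.5854j, V5=-2.010+0.000j, V6=-11.73+0.5854j
aux → i_V1=0.08216+5.974e-05j, i_V2=-0.8326+0.008115j

6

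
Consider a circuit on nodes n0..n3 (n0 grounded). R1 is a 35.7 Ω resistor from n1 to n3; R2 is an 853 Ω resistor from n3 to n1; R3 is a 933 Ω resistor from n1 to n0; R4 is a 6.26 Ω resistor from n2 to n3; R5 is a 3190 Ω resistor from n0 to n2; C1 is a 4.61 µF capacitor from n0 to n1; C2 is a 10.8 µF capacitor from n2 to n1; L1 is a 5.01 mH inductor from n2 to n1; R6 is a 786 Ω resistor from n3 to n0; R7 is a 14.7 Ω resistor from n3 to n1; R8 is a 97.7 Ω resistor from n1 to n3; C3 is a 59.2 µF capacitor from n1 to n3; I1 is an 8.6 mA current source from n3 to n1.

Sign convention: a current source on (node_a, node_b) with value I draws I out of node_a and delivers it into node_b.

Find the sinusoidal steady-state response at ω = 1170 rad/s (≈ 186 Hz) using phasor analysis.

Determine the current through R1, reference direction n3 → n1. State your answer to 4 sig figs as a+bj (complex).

Apply KCL at each of the 3 non-ground nodes and solve the resulting linear system.
Node n1: branches {R1, R2, R3, C1, C2, L1, R7, R8, C3, I1} → V_1 = 0.006379-0.008918j
Node n2: branches {R4, R5, C2, L1} → V_2 = -0.01552-0.03299j
Node n3: branches {R1, R2, R4, R6, R7, R8, C3, I1} → V_3 = -0.03936-0.01140j

-0.001281-6.954e-05j A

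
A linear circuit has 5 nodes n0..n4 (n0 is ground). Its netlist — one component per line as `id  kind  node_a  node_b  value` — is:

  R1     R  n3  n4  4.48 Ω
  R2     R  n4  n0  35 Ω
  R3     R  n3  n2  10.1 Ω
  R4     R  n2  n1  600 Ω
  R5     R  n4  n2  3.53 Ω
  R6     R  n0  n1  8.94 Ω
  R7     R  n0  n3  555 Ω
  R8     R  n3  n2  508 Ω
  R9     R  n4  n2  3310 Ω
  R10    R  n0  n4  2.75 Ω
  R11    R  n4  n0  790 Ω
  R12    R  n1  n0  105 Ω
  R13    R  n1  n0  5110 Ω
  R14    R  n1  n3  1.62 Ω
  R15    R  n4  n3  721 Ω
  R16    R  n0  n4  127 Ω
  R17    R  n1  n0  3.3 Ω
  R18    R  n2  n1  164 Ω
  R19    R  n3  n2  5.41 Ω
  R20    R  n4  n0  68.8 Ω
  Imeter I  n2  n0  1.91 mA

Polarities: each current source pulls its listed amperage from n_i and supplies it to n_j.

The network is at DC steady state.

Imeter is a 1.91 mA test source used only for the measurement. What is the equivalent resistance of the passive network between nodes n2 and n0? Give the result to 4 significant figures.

Apply KCL at each of the 4 non-ground nodes and solve the resulting linear system.
Node n1: branches {R4, R6, R12, R13, R14, R17, R18} → V_1 = -0.001882
Node n2: branches {R3, R4, R5, R8, R9, R18, R19, Imeter} → V_2 = -0.006187
Node n3: branches {R1, R3, R7, R8, R14, R15, R19} → V_3 = -0.003123
Node n4: branches {R1, R2, R5, R9, R10, R11, R15, R16, R20} → V_4 = -0.002658

R_eq = 3.239 Ω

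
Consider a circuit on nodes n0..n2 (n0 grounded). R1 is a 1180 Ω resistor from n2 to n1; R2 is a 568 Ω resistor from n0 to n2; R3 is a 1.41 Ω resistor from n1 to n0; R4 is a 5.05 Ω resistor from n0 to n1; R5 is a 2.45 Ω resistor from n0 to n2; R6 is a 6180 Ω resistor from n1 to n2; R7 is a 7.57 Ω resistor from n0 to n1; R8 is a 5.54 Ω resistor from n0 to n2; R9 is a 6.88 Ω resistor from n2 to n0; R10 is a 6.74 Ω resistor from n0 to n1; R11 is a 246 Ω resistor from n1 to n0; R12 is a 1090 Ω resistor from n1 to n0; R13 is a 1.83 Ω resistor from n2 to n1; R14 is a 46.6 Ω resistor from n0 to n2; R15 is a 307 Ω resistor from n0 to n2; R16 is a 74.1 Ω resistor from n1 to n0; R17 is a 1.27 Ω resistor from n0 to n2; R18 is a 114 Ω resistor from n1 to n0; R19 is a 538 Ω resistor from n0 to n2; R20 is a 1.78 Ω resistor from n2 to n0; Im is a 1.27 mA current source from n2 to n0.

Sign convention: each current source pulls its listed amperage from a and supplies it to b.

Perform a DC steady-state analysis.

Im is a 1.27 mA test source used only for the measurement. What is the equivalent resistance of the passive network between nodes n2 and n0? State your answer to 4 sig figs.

MNA unknowns: 2 node voltages V₁..V_2
R1: Y=0.0008475 on G[2,1]
R2: Y=0.001761 on G[0,2]
R3: Y=0.7092 on G[1,0]
R4: Y=0.1980 on G[0,1]
R5: Y=0.4082 on G[0,2]
R6: Y=0.0001618 on G[1,2]
R7: Y=0.1321 on G[0,1]
R8: Y=0.1805 on G[0,2]
R9: Y=0.1453 on G[2,0]
R10: Y=0.1484 on G[0,1]
R11: Y=0.004065 on G[1,0]
R12: Y=0.0009174 on G[1,0]
R13: Y=0.5464 on G[2,1]
R14: Y=0.02146 on G[0,2]
R15: Y=0.003257 on G[0,2]
R16: Y=0.01350 on G[1,0]
R17: Y=0.7874 on G[0,2]
R18: Y=0.008772 on G[1,0]
R19: Y=0.001859 on G[0,2]
R20: Y=0.5618 on G[2,0]
Im: z[2]−=0.00127, z[0]+=0.00127
solve → V1=-0.0001585, V2=-0.0005103

R_eq = 0.4018 Ω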